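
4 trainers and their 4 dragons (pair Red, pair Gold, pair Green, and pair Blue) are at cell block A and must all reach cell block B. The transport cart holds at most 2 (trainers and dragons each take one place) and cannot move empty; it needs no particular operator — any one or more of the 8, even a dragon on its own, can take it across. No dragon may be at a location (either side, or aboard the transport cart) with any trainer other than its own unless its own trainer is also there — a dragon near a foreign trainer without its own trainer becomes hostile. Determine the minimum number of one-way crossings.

Following every safe sequence of crossings from the start, the most of the 8 that can be at cell block B as the transport cart arrives there on crossings 1, 3, 5 is 2, 3, 4 respectively; the best ever achieved is 4 of 8.
From crossing 7 on, no configuration arises that was not already reachable earlier: only 44 distinct safe configurations (who is on which side, and where the transport cart is) can ever be reached, none of them has everyone across, and every continuation just revisits them. So no valid plan exists.

impossible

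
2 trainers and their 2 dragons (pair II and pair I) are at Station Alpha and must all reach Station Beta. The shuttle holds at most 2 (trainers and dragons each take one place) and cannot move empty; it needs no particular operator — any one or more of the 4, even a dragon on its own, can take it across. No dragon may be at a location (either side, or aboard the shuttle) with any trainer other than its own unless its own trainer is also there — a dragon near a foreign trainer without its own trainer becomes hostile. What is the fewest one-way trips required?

Counting alone: each trip to Station Beta takes at most 2 across and each return brings at least 1 back, so after t trips out (and t−1 returns) at most 2t − (t−1) of the 4 are across; that first reaches 4 at t = 3, so at least 5 crossings are needed.
The plan below uses exactly 5 crossings, so it is optimal:
1. dragon II and trainer II cross → Station Beta.
2. trainer II crosses ← Station Alpha.
3. trainer I and trainer II cross → Station Beta.
4. trainer I crosses ← Station Alpha.
5. dragon I and trainer I cross → Station Beta.

5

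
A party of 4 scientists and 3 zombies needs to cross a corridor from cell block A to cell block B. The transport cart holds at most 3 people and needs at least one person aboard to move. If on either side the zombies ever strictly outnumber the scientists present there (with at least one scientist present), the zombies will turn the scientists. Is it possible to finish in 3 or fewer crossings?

No

Counting alone: each trip to cell block B takes at most 3 across and each return brings at least 1 back, so after t trips out (and t−1 returns) at most 3t − (t−1) of the 7 are across; that first reaches 7 at t = 3, so at least 5 crossings are needed.
Since 3 < 5, 3 crossings cannot be enough. (The shortest complete plan in fact takes 5:)
1. 3 zombies → cell block B.  (cell block A: 4S 0Z; cell block B: 0S 3Z)
2. 1 zombie ← cell block A.  (cell block A: 4S 1Z; cell block B: 0S 2Z)
3. 3 scientists → cell block B.  (cell block A: 1S 1Z; cell block B: 3S 2Z)
4. 1 scientist ← cell block A.  (cell block A: 2S 1Z; cell block B: 2S 2Z)
5. 2 scientists and 1 zombie → cell block B.  (cell block A: 0S 0Z; cell block B: 4S 3Z)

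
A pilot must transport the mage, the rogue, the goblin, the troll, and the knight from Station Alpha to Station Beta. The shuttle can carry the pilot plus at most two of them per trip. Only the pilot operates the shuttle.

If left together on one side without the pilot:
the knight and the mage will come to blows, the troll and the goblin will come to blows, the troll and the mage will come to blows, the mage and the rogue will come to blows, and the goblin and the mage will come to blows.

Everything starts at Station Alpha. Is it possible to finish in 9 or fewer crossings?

Yes

Yes — this plan uses 7 crossings (≤ 9):
1. Pilot goes to Station Beta with the goblin and the mage.
2. Pilot goes back to Station Alpha with the mage.
3. Pilot goes to Station Beta with the mage and the rogue.
4. Pilot goes back to Station Alpha with the mage.
5. Pilot goes to Station Beta with the knight and the mage.
6. Pilot goes back to Station Alpha with the mage.
7. Pilot goes to Station Beta with the mage and the troll.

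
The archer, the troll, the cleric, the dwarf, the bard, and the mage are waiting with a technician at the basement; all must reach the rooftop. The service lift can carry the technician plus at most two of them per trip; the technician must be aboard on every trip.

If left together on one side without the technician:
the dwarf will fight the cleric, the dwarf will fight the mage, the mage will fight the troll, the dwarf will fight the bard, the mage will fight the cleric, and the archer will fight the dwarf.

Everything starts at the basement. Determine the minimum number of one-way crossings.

Counting alone: the technician can take at most 2 across per trip to the rooftop, so moving all 6 needs at least 3 loaded trips out, with a return between consecutive ones — at least 5 crossings.
The safety rule pushes this higher. Following every safe sequence of crossings, the most of the 6 that can be at the rooftop as the service lift arrives there on crossings 5, 7 is 4, 5 respectively — never all 6.
So no plan with fewer than 9 crossings exists, and this one achieves 9:
1. Technician goes to the rooftop with the dwarf and the mage.  [the basement: the archer, the bard, the cleric, the troll | the rooftop: the dwarf, the mage]
2. Technician goes back to the basement with the dwarf.  [the basement: the archer, the bard, the cleric, the dwarf, the troll | the rooftop: the mage]
3. Technician goes to the rooftop with the archer and the dwarf.  [the basement: the bard, the cleric, the troll | the rooftop: the archer, the dwarf, the mage]
4. Technician goes back to the basement with the dwarf.  [the basement: the bard, the cleric, the dwarf, the troll | the rooftop: the archer, the mage]
5. Technician goes to the rooftop with the bard and the cleric.  [the basement: the dwarf, the troll | the rooftop: the archer, the bard, the cleric, the mage]
6. Technician goes back to the basement with the cleric.  [the basement: the cleric, the dwarf, the troll | the rooftop: the archer, the bard, the mage]
7. Technician goes to the rooftop with the cleric and the troll.  [the basement: the dwarf | the rooftop: the archer, the bard, the cleric, the mage, the troll]
8. Technician goes back to the basement with the mage.  [the basement: the dwarf, the mage | the rooftop: the archer, the bard, the cleric, the troll]
9. Technician goes to the rooftop with the dwarf and the mage.  [the basement: — | the rooftop: the archer, the bard, the cleric, the dwarf, the mage, the troll]

9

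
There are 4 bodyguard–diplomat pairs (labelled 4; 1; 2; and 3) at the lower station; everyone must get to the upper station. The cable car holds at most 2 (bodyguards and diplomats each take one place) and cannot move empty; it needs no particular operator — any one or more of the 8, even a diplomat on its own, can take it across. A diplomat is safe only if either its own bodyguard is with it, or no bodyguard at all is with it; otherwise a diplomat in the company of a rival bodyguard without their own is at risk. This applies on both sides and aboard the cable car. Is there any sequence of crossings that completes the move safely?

Following every safe sequence of crossings from the start, the most of the 8 that can be at the upper station as the cable car arrives there on crossings 1, 3, 5 is 2, 3, 4 respectively; the best ever achieved is 4 of 8.
From crossing 7 on, no configuration arises that was not already reachable earlier: only 44 distinct safe configurations (who is on which side, and where the cable car is) can ever be reached, none of them has everyone across, and every continuation just revisits them. So no valid plan exists.

No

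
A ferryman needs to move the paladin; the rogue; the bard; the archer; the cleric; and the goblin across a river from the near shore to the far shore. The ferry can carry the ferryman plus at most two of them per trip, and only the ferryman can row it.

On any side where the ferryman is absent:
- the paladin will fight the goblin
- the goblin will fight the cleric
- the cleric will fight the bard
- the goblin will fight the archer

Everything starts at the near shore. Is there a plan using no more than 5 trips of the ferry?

Counting alone: the ferryman can take at most 2 across per trip to the far shore, so moving all 6 needs at least 3 loaded trips out, with a return between consecutive ones — at least 5 crossings.
The safety rule pushes this higher. Following every safe sequence of crossings, the most of the 6 that can be at the far shore as the ferry arrives there on crossing 5 is 5 — never all 6.
So the move cannot be finished within 5 crossings. (The shortest complete plan takes 7:)
1. Ferryman goes to the far shore with the bard and the goblin.  [the near shore: the archer, the cleric, the paladin, the rogue | the far shore: the bard, the goblin]
2. Ferryman goes back to the near shore alone.  [the near shore: the archer, the cleric, the paladin, the rogue | the far shore: the bard, the goblin]
3. Ferryman goes to the far shore with the rogue.  [the near shore: the archer, the cleric, the paladin | the far shore: the bard, the goblin, the rogue]
4. Ferryman goes back to the near shore alone.  [the near shore: the archer, the cleric, the paladin | the far shore: the bard, the goblin, the rogue]
5. Ferryman goes to the far shore with the archer and the paladin.  [the near shore: the cleric | the far shore: the archer, the bard, the goblin, the paladin, the rogue]
6. Ferryman goes back to the near shore with the goblin.  [the near shore: the cleric, the goblin | the far shore: the archer, the bard, the paladin, the rogue]
7. Ferryman goes to the far shore with the cleric and the goblin.  [the near shore: — | the far shore: the archer, the bard, the cleric, the goblin, the paladin, the rogue]

No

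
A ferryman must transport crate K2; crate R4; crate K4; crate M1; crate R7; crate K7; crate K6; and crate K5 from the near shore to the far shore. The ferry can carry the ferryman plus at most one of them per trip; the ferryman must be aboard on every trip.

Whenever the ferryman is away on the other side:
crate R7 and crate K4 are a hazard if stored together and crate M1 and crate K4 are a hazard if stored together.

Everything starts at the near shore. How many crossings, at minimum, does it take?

17

Counting alone: the ferryman can take at most 1 across per trip to the far shore, so moving all 8 needs at least 8 loaded trips out, with a return between consecutive ones — at least 15 crossings.
The safety rule pushes this higher. Following every safe sequence of crossings, the most of the 8 that can be at the far shore as the ferry arrives there on crossing 15 is 7 — never all 8.
So no plan with fewer than 17 crossings exists, and this one achieves 17:
1. Ferryman goes to the far shore with crate K4.  [the near shore: crate K2, crate K5, crate K6, crate K7, crate M1, crate R4, crate R7 | the far shore: crate K4]
2. Ferryman goes back to the near shore alone.  [the near shore: crate K2, crate K5, crate K6, crate K7, crate M1, crate R4, crate R7 | the far shore: crate K4]
3. Ferryman goes to the far shore with crate K2.  [the near shore: crate K5, crate K6, crate K7, crate M1, crate R4, crate R7 | the far shore: crate K2, crate K4]
4. Ferryman goes back to the near shore alone.  [the near shore: crate K5, crate K6, crate K7, crate M1, crate R4, crate R7 | the far shore: crate K2, crate K4]
5. Ferryman goes to the far shore with crate R4.  [the near shore: crate K5, crate K6, crate K7, crate M1, crate R7 | the far shore: crate K2, crate K4, crate R4]
6. Ferryman goes back to the near shore alone.  [the near shore: crate K5, crate K6, crate K7, crate M1, crate R7 | the far shore: crate K2, crate K4, crate R4]
7. Ferryman goes to the far shore with crate M1.  [the near shore: crate K5, crate K6, crate K7, crate R7 | the far shore: crate K2, crate K4, crate M1, crate R4]
8. Ferryman goes back to the near shore with crate K4.  [the near shore: crate K4, crate K5, crate K6, crate K7, crate R7 | the far shore: crate K2, crate M1, crate R4]
9. Ferryman goes to the far shore with crate R7.  [the near shore: crate K4, crate K5, crate K6, crate K7 | the far shore: crate K2, crate M1, crate R4, crate R7]
10. Ferryman goes back to the near shore alone.  [the near shore: crate K4, crate K5, crate K6, crate K7 | the far shore: crate K2, crate M1, crate R4, crate R7]
11. Ferryman goes to the far shore with crate K7.  [the near shore: crate K4, crate K5, crate K6 | the far shore: crate K2, crate K7, crate M1, crate R4, crate R7]
12. Ferryman goes back to the near shore alone.  [the near shore: crate K4, crate K5, crate K6 | the far shore: crate K2, crate K7, crate M1, crate R4, crate R7]
13. Ferryman goes to the far shore with crate K6.  [the near shore: crate K4, crate K5 | the far shore: crate K2, crate K6, crate K7, crate M1, crate R4, crate R7]
14. Ferryman goes back to the near shore alone.  [the near shore: crate K4, crate K5 | the far shore: crate K2, crate K6, crate K7, crate M1, crate R4, crate R7]
15. Ferryman goes to the far shore with crate K5.  [the near shore: crate K4 | the far shore: crate K2, crate K5, crate K6, crate K7, crate M1, crate R4, crate R7]
16. Ferryman goes back to the near shore alone.  [the near shore: crate K4 | the far shore: crate K2, crate K5, crate K6, crate K7, crate M1, crate R4, crate R7]
17. Ferryman goes to the far shore with crate K4.  [the near shore: — | the far shore: crate K2, crate K4, crate K5, crate K6, crate K7, crate M1, crate R4, crate R7]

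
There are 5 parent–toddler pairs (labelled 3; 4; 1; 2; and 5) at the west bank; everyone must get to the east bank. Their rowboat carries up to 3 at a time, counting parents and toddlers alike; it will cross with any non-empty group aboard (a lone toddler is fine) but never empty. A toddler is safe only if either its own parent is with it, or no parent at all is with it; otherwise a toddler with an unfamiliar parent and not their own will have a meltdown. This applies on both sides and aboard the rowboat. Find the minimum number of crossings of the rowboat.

Counting alone: each trip to the east bank takes at most 3 across and each return brings at least 1 back, so after t trips out (and t−1 returns) at most 3t − (t−1) of the 10 are across; that first reaches 10 at t = 5, so at least 9 crossings are needed.
The safety rule pushes this higher. Following every safe sequence of crossings, the most of the 10 that can be at the east bank as the rowboat arrives there on crossing 9 is 9 — never all 10.
So no plan with fewer than 11 crossings exists, and this one achieves 11:
1. parent 3 and toddler 3 cross → the east bank.
2. parent 3 crosses ← the west bank.
3. toddler 1, toddler 2, and toddler 4 cross → the east bank.
4. toddler 3 crosses ← the west bank.
5. parent 1, parent 2, and parent 4 cross → the east bank.
6. parent 4 and toddler 4 cross ← the west bank.
7. parent 3, parent 4, and parent 5 cross → the east bank.
8. toddler 1 crosses ← the west bank.
9. toddler 3 and toddler 4 cross → the east bank.
10. toddler 3 crosses ← the west bank.
11. toddler 1, toddler 3, and toddler 5 cross → the east bank.

11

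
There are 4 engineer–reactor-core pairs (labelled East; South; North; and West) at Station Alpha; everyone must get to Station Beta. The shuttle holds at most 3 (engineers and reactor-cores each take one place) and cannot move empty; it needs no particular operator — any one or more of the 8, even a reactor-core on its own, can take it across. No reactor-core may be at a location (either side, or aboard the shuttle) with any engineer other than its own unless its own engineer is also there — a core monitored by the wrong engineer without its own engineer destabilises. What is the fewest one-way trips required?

9

Counting alone: each trip to Station Beta takes at most 3 across and each return brings at least 1 back, so after t trips out (and t−1 returns) at most 3t − (t−1) of the 8 are across; that first reaches 8 at t = 4, so at least 7 crossings are needed.
The safety rule pushes this higher. Following every safe sequence of crossings, the most of the 8 that can be at Station Beta as the shuttle arrives there on crossing 7 is 7 — never all 8.
So no plan with fewer than 9 crossings exists, and this one achieves 9:
1. engineer East and reactor-core East cross → Station Beta.
2. engineer East crosses ← Station Alpha.
3. engineer East, engineer South, and reactor-core South cross → Station Beta.
4. engineer East and reactor-core East cross ← Station Alpha.
5. engineer East, engineer North, and engineer West cross → Station Beta.
6. reactor-core South crosses ← Station Alpha.
7. reactor-core East and reactor-core South cross → Station Beta.
8. reactor-core East crosses ← Station Alpha.
9. reactor-core East, reactor-core North, and reactor-core West cross → Station Beta.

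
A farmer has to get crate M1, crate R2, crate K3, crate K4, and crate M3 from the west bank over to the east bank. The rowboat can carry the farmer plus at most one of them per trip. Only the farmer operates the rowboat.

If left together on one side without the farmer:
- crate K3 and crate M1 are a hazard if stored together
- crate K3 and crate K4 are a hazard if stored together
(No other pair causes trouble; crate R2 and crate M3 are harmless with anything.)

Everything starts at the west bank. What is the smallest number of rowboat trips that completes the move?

Counting alone: the farmer can take at most 1 across per trip to the east bank, so moving all 5 needs at least 5 loaded trips out, with a return between consecutive ones — at least 9 crossings.
The safety rule pushes this higher. Following every safe sequence of crossings, the most of the 5 that can be at the east bank as the rowboat arrives there on crossing 9 is 4 — never all 5.
So no plan with fewer than 11 crossings exists, and this one achieves 11:
1. Farmer goes to the east bank with crate K3.  [the west bank: crate K4, crate M1, crate M3, crate R2 | the east bank: crate K3]
2. Farmer goes back to the west bank alone.  [the west bank: crate K4, crate M1, crate M3, crate R2 | the east bank: crate K3]
3. Farmer goes to the east bank with crate M1.  [the west bank: crate K4, crate M3, crate R2 | the east bank: crate K3, crate M1]
4. Farmer goes back to the west bank with crate K3.  [the west bank: crate K3, crate K4, crate M3, crate R2 | the east bank: crate M1]
5. Farmer goes to the east bank with crate K4.  [the west bank: crate K3, crate M3, crate R2 | the east bank: crate K4, crate M1]
6. Farmer goes back to the west bank alone.  [the west bank: crate K3, crate M3, crate R2 | the east bank: crate K4, crate M1]
7. Farmer goes to the east bank with crate R2.  [the west bank: crate K3, crate M3 | the east bank: crate K4, crate M1, crate R2]
8. Farmer goes back to the west bank alone.  [the west bank: crate K3, crate M3 | the east bank: crate K4, crate M1, crate R2]
9. Farmer goes to the east bank with crate M3.  [the west bank: crate K3 | the east bank: crate K4, crate M1, crate M3, crate R2]
10. Farmer goes back to the west bank alone.  [the west bank: crate K3 | the east bank: crate K4, crate M1, crate M3, crate R2]
11. Farmer goes to the east bank with crate K3.  [the west bank: — | the east bank: crate K3, crate K4, crate M1, crate M3, crate R2]

11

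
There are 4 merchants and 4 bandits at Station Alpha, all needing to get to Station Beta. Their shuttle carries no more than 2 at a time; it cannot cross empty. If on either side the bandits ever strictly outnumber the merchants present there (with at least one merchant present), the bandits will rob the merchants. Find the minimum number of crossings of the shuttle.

impossible

Following every safe sequence of crossings from the start, the most of the 8 that can be at Station Beta as the shuttle arrives there on crossings 1, 3, 5 is 2, 3, 4 respectively; the best ever achieved is 4 of 8.
From crossing 7 on, no configuration arises that was not already reachable earlier: only 11 distinct safe configurations (who is on which side, and where the shuttle is) can ever be reached, none of them has everyone across, and every continuation just revisits them. They are: 0 merchants + 0 bandits across (shuttle back at the start); 0 merchants + 1 bandit across (shuttle there); 0 merchants + 1 bandit across (shuttle back at the start); 0 merchants + 2 bandits across (shuttle there); 0 merchants + 2 bandits across (shuttle back at the start); 0 merchants + 3 bandits across (shuttle there); 0 merchants + 3 bandits across (shuttle back at the start); 0 merchants + 4 bandits across (shuttle there); 1 merchant + 1 bandit across (shuttle there); 1 merchant + 1 bandit across (shuttle back at the start); 2 merchants + 2 bandits across (shuttle there). So no valid plan exists.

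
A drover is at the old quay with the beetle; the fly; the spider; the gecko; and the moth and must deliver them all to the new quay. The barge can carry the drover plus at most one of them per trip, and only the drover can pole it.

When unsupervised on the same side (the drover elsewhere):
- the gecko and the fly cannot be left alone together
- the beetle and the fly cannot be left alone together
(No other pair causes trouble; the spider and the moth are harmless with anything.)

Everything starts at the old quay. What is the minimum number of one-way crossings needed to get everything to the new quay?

11

Counting alone: the drover can take at most 1 across per trip to the new quay, so moving all 5 needs at least 5 loaded trips out, with a return between consecutive ones — at least 9 crossings.
The safety rule pushes this higher. Following every safe sequence of crossings, the most of the 5 that can be at the new quay as the barge arrives there on crossing 9 is 4 — never all 5.
So no plan with fewer than 11 crossings exists, and this one achieves 11:
1. Drover goes to the new quay with the fly.  [the old quay: the beetle, the gecko, the moth, the spider | the new quay: the fly]
2. Drover goes back to the old quay alone.  [the old quay: the beetle, the gecko, the moth, the spider | the new quay: the fly]
3. Drover goes to the new quay with the beetle.  [the old quay: the gecko, the moth, the spider | the new quay: the beetle, the fly]
4. Drover goes back to the old quay with the fly.  [the old quay: the fly, the gecko, the moth, the spider | the new quay: the beetle]
5. Drover goes to the new quay with the gecko.  [the old quay: the fly, the moth, the spider | the new quay: the beetle, the gecko]
6. Drover goes back to the old quay alone.  [the old quay: the fly, the moth, the spider | the new quay: the beetle, the gecko]
7. Drover goes to the new quay with the spider.  [the old quay: the fly, the moth | the new quay: the beetle, the gecko, the spider]
8. Drover goes back to the old quay alone.  [the old quay: the fly, the moth | the new quay: the beetle, the gecko, the spider]
9. Drover goes to the new quay with the moth.  [the old quay: the fly | the new quay: the beetle, the gecko, the moth, the spider]
10. Drover goes back to the old quay alone.  [the old quay: the fly | the new quay: the beetle, the gecko, the moth, the spider]
11. Drover goes to the new quay with the fly.  [the old quay: — | the new quay: the beetle, the fly, the gecko, the moth, the spider]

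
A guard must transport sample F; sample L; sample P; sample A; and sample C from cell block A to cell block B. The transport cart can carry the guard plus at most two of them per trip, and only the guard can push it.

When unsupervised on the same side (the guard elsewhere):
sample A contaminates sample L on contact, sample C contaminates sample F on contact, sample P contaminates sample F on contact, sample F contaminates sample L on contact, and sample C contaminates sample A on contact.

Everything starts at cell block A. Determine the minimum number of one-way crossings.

7

Counting alone: the guard can take at most 2 across per trip to cell block B, so moving all 5 needs at least 3 loaded trips out, with a return between consecutive ones — at least 5 crossings.
The safety rule pushes this higher. Following every safe sequence of crossings, the most of the 5 that can be at cell block B as the transport cart arrives there on crossing 5 is 4 — never all 5.
So no plan with fewer than 7 crossings exists, and this one achieves 7:
1. Guard goes to cell block B with sample A and sample F.
2. Guard goes back to cell block A alone.
3. Guard goes to cell block B with sample L.
4. Guard goes back to cell block A with sample A and sample F.
5. Guard goes to cell block B with sample C and sample P.
6. Guard goes back to cell block A alone.
7. Guard goes to cell block B with sample A and sample F.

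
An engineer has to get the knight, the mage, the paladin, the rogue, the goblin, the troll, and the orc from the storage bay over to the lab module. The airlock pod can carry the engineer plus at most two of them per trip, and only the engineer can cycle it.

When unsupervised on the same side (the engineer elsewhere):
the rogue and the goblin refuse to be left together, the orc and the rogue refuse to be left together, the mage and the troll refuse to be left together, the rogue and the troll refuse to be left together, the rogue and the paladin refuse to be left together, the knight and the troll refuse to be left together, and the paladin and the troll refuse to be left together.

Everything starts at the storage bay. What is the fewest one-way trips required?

11

Counting alone: the engineer can take at most 2 across per trip to the lab module, so moving all 7 needs at least 4 loaded trips out, with a return between consecutive ones — at least 7 crossings.
The safety rule pushes this higher. Following every safe sequence of crossings, the most of the 7 that can be at the lab module as the airlock pod arrives there on crossings 7, 9 is 5, 6 respectively — never all 7.
So no plan with fewer than 11 crossings exists, and this one achieves 11:
1. Engineer goes to the lab module with the rogue and the troll.
2. Engineer goes back to the storage bay with the rogue.
3. Engineer goes to the lab module with the knight and the rogue.
4. Engineer goes back to the storage bay with the troll.
5. Engineer goes to the lab module with the mage and the paladin.
6. Engineer goes back to the storage bay with the paladin.
7. Engineer goes to the lab module with the goblin and the paladin.
8. Engineer goes back to the storage bay with the rogue.
9. Engineer goes to the lab module with the orc and the rogue.
10. Engineer goes back to the storage bay with the rogue.
11. Engineer goes to the lab module with the rogue and the troll.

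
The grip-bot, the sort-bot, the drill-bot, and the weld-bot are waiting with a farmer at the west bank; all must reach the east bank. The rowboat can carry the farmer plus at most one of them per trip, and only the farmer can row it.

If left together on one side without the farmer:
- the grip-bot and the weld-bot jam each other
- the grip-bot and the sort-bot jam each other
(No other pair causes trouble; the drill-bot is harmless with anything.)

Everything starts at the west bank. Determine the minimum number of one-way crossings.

Counting alone: the farmer can take at most 1 across per trip to the east bank, so moving all 4 needs at least 4 loaded trips out, with a return between consecutive ones — at least 7 crossings.
The safety rule pushes this higher. Following every safe sequence of crossings, the most of the 4 that can be at the east bank as the rowboat arrives there on crossing 7 is 3 — never all 4.
So no plan with fewer than 9 crossings exists, and this one achieves 9:
1. Farmer goes to the east bank with the grip-bot.  [the west bank: the drill-bot, the sort-bot, the weld-bot | the east bank: the grip-bot]
2. Farmer goes back to the west bank alone.  [the west bank: the drill-bot, the sort-bot, the weld-bot | the east bank: the grip-bot]
3. Farmer goes to the east bank with the sort-bot.  [the west bank: the drill-bot, the weld-bot | the east bank: the grip-bot, the sort-bot]
4. Farmer goes back to the west bank with the grip-bot.  [the west bank: the drill-bot, the grip-bot, the weld-bot | the east bank: the sort-bot]
5. Farmer goes to the east bank with the weld-bot.  [the west bank: the drill-bot, the grip-bot | the east bank: the sort-bot, the weld-bot]
6. Farmer goes back to the west bank alone.  [the west bank: the drill-bot, the grip-bot | the east bank: the sort-bot, the weld-bot]
7. Farmer goes to the east bank with the drill-bot.  [the west bank: the grip-bot | the east bank: the drill-bot, the sort-bot, the weld-bot]
8. Farmer goes back to the west bank alone.  [the west bank: the grip-bot | the east bank: the drill-bot, the sort-bot, the weld-bot]
9. Farmer goes to the east bank with the grip-bot.  [the west bank: — | the east bank: the drill-bot, the grip-bot, the sort-bot, the weld-bot]

9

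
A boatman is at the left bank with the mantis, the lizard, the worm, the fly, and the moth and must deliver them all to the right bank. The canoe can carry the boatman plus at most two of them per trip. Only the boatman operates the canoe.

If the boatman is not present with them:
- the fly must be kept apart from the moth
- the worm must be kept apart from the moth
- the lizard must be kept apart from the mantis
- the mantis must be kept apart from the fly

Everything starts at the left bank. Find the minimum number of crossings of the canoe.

7

Counting alone: the boatman can take at most 2 across per trip to the right bank, so moving all 5 needs at least 3 loaded trips out, with a return between consecutive ones — at least 5 crossings.
The safety rule pushes this higher. Following every safe sequence of crossings, the most of the 5 that can be at the right bank as the canoe arrives there on crossing 5 is 4 — never all 5.
So no plan with fewer than 7 crossings exists, and this one achieves 7:
1. Boatman goes to the right bank with the mantis and the moth.  [the left bank: the fly, the lizard, the worm | the right bank: the mantis, the moth]
2. Boatman goes back to the left bank alone.  [the left bank: the fly, the lizard, the worm | the right bank: the mantis, the moth]
3. Boatman goes to the right bank with the lizard.  [the left bank: the fly, the worm | the right bank: the lizard, the mantis, the moth]
4. Boatman goes back to the left bank with the mantis.  [the left bank: the fly, the mantis, the worm | the right bank: the lizard, the moth]
5. Boatman goes to the right bank with the fly and the worm.  [the left bank: the mantis | the right bank: the fly, the lizard, the moth, the worm]
6. Boatman goes back to the left bank with the moth.  [the left bank: the mantis, the moth | the right bank: the fly, the lizard, the worm]
7. Boatman goes to the right bank with the mantis and the moth.  [the left bank: — | the right bank: the fly, the lizard, the mantis, the moth, the worm]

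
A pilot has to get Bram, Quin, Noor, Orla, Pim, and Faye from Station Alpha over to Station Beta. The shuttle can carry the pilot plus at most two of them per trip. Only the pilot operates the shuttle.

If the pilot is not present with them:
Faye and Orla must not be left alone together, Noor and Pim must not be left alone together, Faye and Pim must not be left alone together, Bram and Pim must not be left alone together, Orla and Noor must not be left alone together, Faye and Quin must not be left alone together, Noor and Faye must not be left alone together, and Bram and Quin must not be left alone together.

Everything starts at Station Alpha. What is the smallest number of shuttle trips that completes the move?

impossible

Whatever the first load, the items left behind include a forbidden pair without the pilot. No opening move is safe, so no plan exists.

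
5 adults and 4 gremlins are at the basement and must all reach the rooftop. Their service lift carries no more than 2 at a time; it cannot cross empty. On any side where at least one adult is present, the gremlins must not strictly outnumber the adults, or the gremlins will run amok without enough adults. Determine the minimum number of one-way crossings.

15

Counting alone: each trip to the rooftop takes at most 2 across and each return brings at least 1 back, so after t trips out (and t−1 returns) at most 2t − (t−1) of the 9 are across; that first reaches 9 at t = 8, so at least 15 crossings are needed.
The plan below uses exactly 15 crossings, so it is optimal:
1. 2 gremlins → the rooftop.  (the basement: 5A 2G; the rooftop: 0A 2G)
2. 1 gremlin ← the basement.  (the basement: 5A 3G; the rooftop: 0A 1G)
3. 2 gremlins → the rooftop.  (the basement: 5A 1G; the rooftop: 0A 3G)
4. 1 gremlin ← the basement.  (the basement: 5A 2G; the rooftop: 0A 2G)
5. 2 adults → the rooftop.  (the basement: 3A 2G; the rooftop: 2A 2G)
6. 1 gremlin ← the basement.  (the basement: 3A 3G; the rooftop: 2A 1G)
7. 1 adult and 1 gremlin → the rooftop.  (the basement: 2A 2G; the rooftop: 3A 2G)
8. 1 adult ← the basement.  (the basement: 3A 2G; the rooftop: 2A 2G)
9. 1 adult and 1 gremlin → the rooftop.  (the basement: 2A 1G; the rooftop: 3A 3G)
10. 1 gremlin ← the basement.  (the basement: 2A 2G; the rooftop: 3A 2G)
11. 1 adult and 1 gremlin → the rooftop.  (the basement: 1A 1G; the rooftop: 4A 3G)
12. 1 adult ← the basement.  (the basement: 2A 1G; the rooftop: 3A 3G)
13. 1 adult and 1 gremlin → the rooftop.  (the basement: 1A 0G; the rooftop: 4A 4G)
14. 1 gremlin ← the basement.  (the basement: 1A 1G; the rooftop: 4A 3G)
15. 1 adult and 1 gremlin → the rooftop.  (the basement: 0A 0G; the rooftop: 5A 4G)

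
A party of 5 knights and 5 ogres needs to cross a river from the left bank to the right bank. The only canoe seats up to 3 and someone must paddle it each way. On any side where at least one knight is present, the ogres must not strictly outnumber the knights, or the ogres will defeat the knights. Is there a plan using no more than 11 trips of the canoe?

Yes

Yes — this plan uses 11 crossings (≤ 11):
1. 2 ogres → the right bank.  (the left bank: 5K 3O; the right bank: 0K 2O)
2. 1 ogre ← the left bank.  (the left bank: 5K 4O; the right bank: 0K 1O)
3. 3 ogres → the right bank.  (the left bank: 5K 1O; the right bank: 0K 4O)
4. 1 ogre ← the left bank.  (the left bank: 5K 2O; the right bank: 0K 3O)
5. 3 knights → the right bank.  (the left bank: 2K 2O; the right bank: 3K 3O)
6. 1 knight and 1 ogre ← the left bank.  (the left bank: 3K 3O; the right bank: 2K 2O)
7. 3 knights → the right bank.  (the left bank: 0K 3O; the right bank: 5K 2O)
8. 1 ogre ← the left bank.  (the left bank: 0K 4O; the right bank: 5K 1O)
9. 2 ogres → the right bank.  (the left bank: 0K 2O; the right bank: 5K 3O)
10. 1 ogre ← the left bank.  (the left bank: 0K 3O; the right bank: 5K 2O)
11. 3 ogres → the right bank.  (the left bank: 0K 0O; the right bank: 5K 5O)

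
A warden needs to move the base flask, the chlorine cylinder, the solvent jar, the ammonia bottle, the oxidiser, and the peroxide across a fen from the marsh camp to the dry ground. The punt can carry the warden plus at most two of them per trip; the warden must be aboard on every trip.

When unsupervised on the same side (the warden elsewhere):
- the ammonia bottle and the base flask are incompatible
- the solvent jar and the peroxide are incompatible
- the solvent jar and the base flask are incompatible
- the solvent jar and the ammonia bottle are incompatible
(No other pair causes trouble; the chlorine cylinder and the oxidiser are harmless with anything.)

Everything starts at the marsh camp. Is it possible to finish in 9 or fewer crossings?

Yes

Yes — this plan uses 9 crossings (≤ 9):
1. Warden goes to the dry ground with the base flask and the solvent jar.
2. Warden goes back to the marsh camp with the base flask.
3. Warden goes to the dry ground with the base flask and the chlorine cylinder.
4. Warden goes back to the marsh camp with the base flask.
5. Warden goes to the dry ground with the base flask and the oxidiser.
6. Warden goes back to the marsh camp with the base flask.
7. Warden goes to the dry ground with the base flask and the peroxide.
8. Warden goes back to the marsh camp with the solvent jar.
9. Warden goes to the dry ground with the ammonia bottle and the solvent jar.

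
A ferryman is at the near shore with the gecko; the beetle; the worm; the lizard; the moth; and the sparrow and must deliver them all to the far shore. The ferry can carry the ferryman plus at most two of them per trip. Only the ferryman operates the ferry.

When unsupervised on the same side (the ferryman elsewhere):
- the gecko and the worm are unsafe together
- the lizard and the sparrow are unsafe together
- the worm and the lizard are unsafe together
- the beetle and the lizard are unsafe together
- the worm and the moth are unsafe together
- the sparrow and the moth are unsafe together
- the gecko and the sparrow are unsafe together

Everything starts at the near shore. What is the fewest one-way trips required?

Whatever the first load, the items left behind include a forbidden pair without the ferryman. No opening move is safe, so no plan exists.

impossible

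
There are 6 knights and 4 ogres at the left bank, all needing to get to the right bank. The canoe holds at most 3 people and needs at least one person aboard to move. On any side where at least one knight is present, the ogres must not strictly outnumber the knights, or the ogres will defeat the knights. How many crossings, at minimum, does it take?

Counting alone: each trip to the right bank takes at most 3 across and each return brings at least 1 back, so after t trips out (and t−1 returns) at most 3t − (t−1) of the 10 are across; that first reaches 10 at t = 5, so at least 9 crossings are needed.
The plan below uses exactly 9 crossings, so it is optimal:
1. 2 ogres → the right bank.  (the left bank: 6K 2O; the right bank: 0K 2O)
2. 1 ogre ← the left bank.  (the left bank: 6K 3O; the right bank: 0K 1O)
3. 3 ogres → the right bank.  (the left bank: 6K 0O; the right bank: 0K 4O)
4. 1 ogre ← the left bank.  (the left bank: 6K 1O; the right bank: 0K 3O)
5. 3 knights → the right bank.  (the left bank: 3K 1O; the right bank: 3K 3O)
6. 1 ogre ← the left bank.  (the left bank: 3K 2O; the right bank: 3K 2O)
7. 1 knight and 2 ogres → the right bank.  (the left bank: 2K 0O; the right bank: 4K 4O)
8. 1 ogre ← the left bank.  (the left bank: 2K 1O; the right bank: 4K 3O)
9. 2 knights and 1 ogre → the right bank.  (the left bank: 0K 0O; the right bank: 6K 4O)

9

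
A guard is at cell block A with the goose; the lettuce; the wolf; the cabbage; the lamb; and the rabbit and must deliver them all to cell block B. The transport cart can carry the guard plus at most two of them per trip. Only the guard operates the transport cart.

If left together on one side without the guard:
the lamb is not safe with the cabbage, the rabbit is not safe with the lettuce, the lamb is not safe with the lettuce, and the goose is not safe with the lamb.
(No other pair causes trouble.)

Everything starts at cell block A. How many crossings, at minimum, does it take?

7

Counting alone: the guard can take at most 2 across per trip to cell block B, so moving all 6 needs at least 3 loaded trips out, with a return between consecutive ones — at least 5 crossings.
The safety rule pushes this higher. Following every safe sequence of crossings, the most of the 6 that can be at cell block B as the transport cart arrives there on crossing 5 is 5 — never all 6.
So no plan with fewer than 7 crossings exists, and this one achieves 7:
1. Guard goes to cell block B with the lamb and the lettuce.  [cell block A: the cabbage, the goose, the rabbit, the wolf | cell block B: the lamb, the lettuce]
2. Guard goes back to cell block A with the lettuce.  [cell block A: the cabbage, the goose, the lettuce, the rabbit, the wolf | cell block B: the lamb]
3. Guard goes to cell block B with the goose and the lettuce.  [cell block A: the cabbage, the rabbit, the wolf | cell block B: the goose, the lamb, the lettuce]
4. Guard goes back to cell block A with the lamb.  [cell block A: the cabbage, the lamb, the rabbit, the wolf | cell block B: the goose, the lettuce]
5. Guard goes to cell block B with the cabbage and the wolf.  [cell block A: the lamb, the rabbit | cell block B: the cabbage, the goose, the lettuce, the wolf]
6. Guard goes back to cell block A alone.  [cell block A: the lamb, the rabbit | cell block B: the cabbage, the goose, the lettuce, the wolf]
7. Guard goes to cell block B with the lamb and the rabbit.  [cell block A: — | cell block B: the cabbage, the goose, the lamb, the lettuce, the rabbit, the wolf]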